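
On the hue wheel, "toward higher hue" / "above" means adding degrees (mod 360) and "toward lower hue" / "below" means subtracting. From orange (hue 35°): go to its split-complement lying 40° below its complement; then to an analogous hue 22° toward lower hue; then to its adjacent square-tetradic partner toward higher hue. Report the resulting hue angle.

35 + 140 = 175°   (split-comp 40° ↓)
175 − 22 = 153°   (analog 22° ↓)
153 + 90 = 243°   (square ↑)

243°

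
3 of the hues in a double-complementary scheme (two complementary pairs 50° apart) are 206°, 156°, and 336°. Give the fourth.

26°

A rectangular tetradic uses two complementary pairs 50° apart: offsets 0°, 50°, 180°, 230°.
Among {156°, 206°, 336°}, 156° and 336° are a 180° pair.
The remaining hue 206° needs its own complement: 206 + 180 = 386 → 386 − 360 = 26°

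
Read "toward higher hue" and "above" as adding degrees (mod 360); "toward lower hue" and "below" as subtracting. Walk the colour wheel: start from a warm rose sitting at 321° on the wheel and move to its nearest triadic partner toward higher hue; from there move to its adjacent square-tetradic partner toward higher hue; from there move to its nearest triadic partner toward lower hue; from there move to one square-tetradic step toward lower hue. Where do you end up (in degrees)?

321°

triadic ↑ +120°: 321 + 120 = 441 → 441 − 360 = 81°
square ↑ +90°: 81 + 90 = 171°
triadic ↓ −120°: 171 − 120 = 51°
square ↓ −90°: 51 − 90 = -39 → -39 + 360 = 321°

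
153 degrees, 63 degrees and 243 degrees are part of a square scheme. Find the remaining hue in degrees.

333°

A square tetradic scheme places four hues every 90°.
The full set through 63° is {63°, 153°, 243°, 333°}.
Given {63°, 153°, 243°}, the missing hue is 333°.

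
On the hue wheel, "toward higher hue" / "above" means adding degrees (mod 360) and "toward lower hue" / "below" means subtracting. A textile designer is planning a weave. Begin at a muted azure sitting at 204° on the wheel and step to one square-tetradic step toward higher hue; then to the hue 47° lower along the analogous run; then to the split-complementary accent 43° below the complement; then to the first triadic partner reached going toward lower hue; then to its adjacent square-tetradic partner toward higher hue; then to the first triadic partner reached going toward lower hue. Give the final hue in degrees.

234°

204 + 90 = 294°   (square ↑)
294 − 47 = 247°   (analog 47° ↓)
247 + 137 = 384 → 384 − 360 = 24°   (split-comp 43° ↓)
24 − 120 = -96 → -96 + 360 = 264°   (triadic ↓)
264 + 90 = 354°   (square ↑)
354 − 120 = 234°   (triadic ↓)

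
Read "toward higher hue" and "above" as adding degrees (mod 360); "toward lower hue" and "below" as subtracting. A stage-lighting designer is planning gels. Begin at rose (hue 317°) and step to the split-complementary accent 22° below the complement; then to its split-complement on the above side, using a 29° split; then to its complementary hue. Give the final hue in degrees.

144°

split-comp 22° ↓ +158°: 317 + 158 = 475 → 475 − 360 = 115°
split-comp 29° ↑ +209°: 115 + 209 = 324°
complement +180°: 324 + 180 = 504 → 504 − 360 = 144°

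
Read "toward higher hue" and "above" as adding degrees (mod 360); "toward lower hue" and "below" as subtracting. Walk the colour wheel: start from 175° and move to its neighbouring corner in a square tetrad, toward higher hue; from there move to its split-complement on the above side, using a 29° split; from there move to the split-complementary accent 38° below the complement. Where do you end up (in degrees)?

square ↑ +90°: 175 + 90 = 265°
split-comp 29° ↑ +209°: 265 + 209 = 474 → 474 − 360 = 114°
split-comp 38° ↓ +142°: 114 + 142 = 256°

256°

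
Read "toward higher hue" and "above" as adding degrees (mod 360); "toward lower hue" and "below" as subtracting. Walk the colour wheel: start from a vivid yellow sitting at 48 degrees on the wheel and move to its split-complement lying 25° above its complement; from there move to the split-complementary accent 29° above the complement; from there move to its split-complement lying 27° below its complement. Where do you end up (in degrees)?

255°

split-comp 25° ↑ +205°: 48 + 205 = 253°
split-comp 29° ↑ +209°: 253 + 209 = 462 → 462 − 360 = 102°
split-comp 27° ↓ +153°: 102 + 153 = 255°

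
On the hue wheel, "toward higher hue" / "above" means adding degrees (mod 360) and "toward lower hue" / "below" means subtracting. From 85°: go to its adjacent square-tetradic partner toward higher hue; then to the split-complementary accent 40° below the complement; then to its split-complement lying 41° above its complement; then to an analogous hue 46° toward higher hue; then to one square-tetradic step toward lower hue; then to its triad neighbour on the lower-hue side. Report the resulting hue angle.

+90° (square ↑): 85 + 90 = 175°
+140° (split-comp 40° ↓): 175 + 140 = 315°
+221° (split-comp 41° ↑): 315 + 221 = 536 → 536 − 360 = 176°
+46° (analog 46° ↑): 176 + 46 = 222°
−90° (square ↓): 222 − 90 = 132°
−120° (triadic ↓): 132 − 120 = 12°

12°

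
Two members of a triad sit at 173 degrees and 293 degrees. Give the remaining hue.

A triad spaces three hues 120° apart.
The full set is {53°, 173°, 293°}.

53°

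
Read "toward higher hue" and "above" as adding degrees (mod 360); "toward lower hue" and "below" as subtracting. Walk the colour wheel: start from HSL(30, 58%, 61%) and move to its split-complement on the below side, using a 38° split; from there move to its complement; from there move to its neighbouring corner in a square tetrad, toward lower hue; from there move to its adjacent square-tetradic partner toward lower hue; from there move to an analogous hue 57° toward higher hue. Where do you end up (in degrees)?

229°

+142° (split-comp 38° ↓): 30 + 142 = 172°
+180° (complement): 172 + 180 = 352°
−90° (square ↓): 352 − 90 = 262°
−90° (square ↓): 262 − 90 = 172°
+57° (analog 57° ↑): 172 + 57 = 229°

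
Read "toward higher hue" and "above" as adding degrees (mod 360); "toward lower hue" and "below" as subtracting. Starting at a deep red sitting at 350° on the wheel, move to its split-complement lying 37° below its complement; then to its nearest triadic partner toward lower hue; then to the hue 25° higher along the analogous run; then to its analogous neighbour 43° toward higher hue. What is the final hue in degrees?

+143° (split-comp 37° ↓): 350 + 143 = 493 → 493 − 360 = 133°
−120° (triadic ↓): 133 − 120 = 13°
+25° (analog 25° ↑): 13 + 25 = 38°
+43° (analog 43° ↑): 38 + 43 = 81°

81°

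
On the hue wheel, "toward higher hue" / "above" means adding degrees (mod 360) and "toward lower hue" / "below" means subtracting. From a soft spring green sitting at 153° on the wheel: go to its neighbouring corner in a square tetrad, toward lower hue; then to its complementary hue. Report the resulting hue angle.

−90° (square ↓): 153 − 90 = 63°
+180° (complement): 63 + 180 = 243°

243°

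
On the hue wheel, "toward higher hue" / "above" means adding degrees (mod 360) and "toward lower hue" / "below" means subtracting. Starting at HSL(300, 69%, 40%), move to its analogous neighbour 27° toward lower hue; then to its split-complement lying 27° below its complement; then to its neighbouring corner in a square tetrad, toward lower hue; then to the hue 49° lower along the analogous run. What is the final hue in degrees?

287°

−27° (analog 27° ↓): 300 − 27 = 273°
+153° (split-comp 27° ↓): 273 + 153 = 426 → 426 − 360 = 66°
−90° (square ↓): 66 − 90 = -24 → -24 + 360 = 336°
−49° (analog 49° ↓): 336 − 49 = 287°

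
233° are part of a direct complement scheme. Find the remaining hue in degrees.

53°

The complement sits 180° across the wheel.
The full set through 233° is {53°, 233°}.
Given {233°}, the missing hue is 53°.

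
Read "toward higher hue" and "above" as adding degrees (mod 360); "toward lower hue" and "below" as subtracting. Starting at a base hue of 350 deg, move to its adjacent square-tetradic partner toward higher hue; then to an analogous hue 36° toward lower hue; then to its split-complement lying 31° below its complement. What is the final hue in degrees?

193°

+90° (square ↑): 350 + 90 = 440 → 440 − 360 = 80°
−36° (analog 36° ↓): 80 − 36 = 44°
+149° (split-comp 31° ↓): 44 + 149 = 193°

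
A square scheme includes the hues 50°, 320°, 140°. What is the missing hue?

A square tetradic scheme places four hues every 90°.
The full set through 50° is {50°, 140°, 230°, 320°}.
Given {50°, 140°, 320°}, the missing hue is 230°.

230°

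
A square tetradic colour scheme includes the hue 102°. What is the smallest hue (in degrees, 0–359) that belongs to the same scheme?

A square tetradic scheme places four hues every 90°.
The full set through 102° is {12°, 102°, 192°, 282°}.

12°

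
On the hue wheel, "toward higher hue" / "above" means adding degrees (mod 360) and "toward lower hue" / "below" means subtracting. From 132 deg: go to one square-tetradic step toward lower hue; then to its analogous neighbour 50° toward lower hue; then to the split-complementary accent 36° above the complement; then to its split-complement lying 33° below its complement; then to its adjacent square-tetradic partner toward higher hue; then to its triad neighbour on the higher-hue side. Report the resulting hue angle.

132 − 90 = 42°   (square ↓)
42 − 50 = -8 → -8 + 360 = 352°   (analog 50° ↓)
352 + 216 = 568 → 568 − 360 = 208°   (split-comp 36° ↑)
208 + 147 = 355°   (split-comp 33° ↓)
355 + 90 = 445 → 445 − 360 = 85°   (square ↑)
85 + 120 = 205°   (triadic ↑)

205°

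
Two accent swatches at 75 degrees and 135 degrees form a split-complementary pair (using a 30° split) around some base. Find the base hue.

The accents sit 30° either side of the complement, so the complement is their short-arc midpoint on the wheel.
Short-arc midpoint of 75° and 135°: 105°.
Base is 180° from the complement: 105 − 180 = -75 → -75 + 360 = 285°

285°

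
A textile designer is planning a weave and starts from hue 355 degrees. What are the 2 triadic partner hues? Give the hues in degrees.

A triad places three hues 120° apart.
355 + 120 = 475 → 475 − 360 = 115°
355 + 240 = 595 → 595 − 360 = 235°

115° and 235°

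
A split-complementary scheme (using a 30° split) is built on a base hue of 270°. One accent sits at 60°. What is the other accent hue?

120°

Split-complementary hues sit 30° either side of the complement.
Complement of the base 270°: 270 + 180 = 450 → 450 − 360 = 90°
The given accent 60° is 30° one side of 90°; the other accent sits 30° the other side: 90 + 30 = 120°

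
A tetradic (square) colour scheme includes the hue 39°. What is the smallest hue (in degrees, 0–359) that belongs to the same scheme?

39°

A square tetradic scheme places four hues every 90°.
The full set through 39° is {39°, 129°, 219°, 309°}.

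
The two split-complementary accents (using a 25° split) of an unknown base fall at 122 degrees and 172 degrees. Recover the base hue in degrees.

The accents sit 25° either side of the complement, so the complement is their short-arc midpoint on the wheel.
Short-arc midpoint of 122° and 172°: 147°.
Base is 180° from the complement: 147 − 180 = -33 → -33 + 360 = 327°

327°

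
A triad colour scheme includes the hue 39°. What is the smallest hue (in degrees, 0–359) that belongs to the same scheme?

A triad places three hues 120° apart.
The full set through 39° is {39°, 159°, 279°}.

39°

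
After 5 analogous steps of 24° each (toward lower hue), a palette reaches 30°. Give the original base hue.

150°

5 steps of 24° (toward lower hue) give a net shift of −120°.
Start = end − shift: 30 + 120 = 150°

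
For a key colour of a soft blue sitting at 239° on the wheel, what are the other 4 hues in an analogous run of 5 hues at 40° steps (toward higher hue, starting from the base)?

239 + 40 = 279°
239 + 80 = 319°
239 + 120 = 359°
239 + 160 = 399 → 399 − 360 = 39°

279°, 319°, 359°, and 39°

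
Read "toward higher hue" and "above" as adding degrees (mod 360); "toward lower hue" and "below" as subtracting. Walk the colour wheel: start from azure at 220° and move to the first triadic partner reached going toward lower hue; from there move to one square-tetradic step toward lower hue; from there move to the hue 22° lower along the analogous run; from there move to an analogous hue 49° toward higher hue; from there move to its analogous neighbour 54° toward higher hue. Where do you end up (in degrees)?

91°

220 − 120 = 100°   (triadic ↓)
100 − 90 = 10°   (square ↓)
10 − 22 = -12 → -12 + 360 = 348°   (analog 22° ↓)
348 + 49 = 397 → 397 − 360 = 37°   (analog 49° ↑)
37 + 54 = 91°   (analog 54° ↑)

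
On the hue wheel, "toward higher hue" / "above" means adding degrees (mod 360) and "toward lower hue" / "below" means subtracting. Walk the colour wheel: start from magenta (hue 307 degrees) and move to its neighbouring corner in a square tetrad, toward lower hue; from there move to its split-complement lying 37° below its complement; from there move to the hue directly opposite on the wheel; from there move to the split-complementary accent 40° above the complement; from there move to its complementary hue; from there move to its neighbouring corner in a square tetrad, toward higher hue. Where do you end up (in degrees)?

−90° (square ↓): 307 − 90 = 217°
+143° (split-comp 37° ↓): 217 + 143 = 360 → 360 − 360 = 0°
+180° (complement): 0 + 180 = 180°
+220° (split-comp 40° ↑): 180 + 220 = 400 → 400 − 360 = 40°
+180° (complement): 40 + 180 = 220°
+90° (square ↑): 220 + 90 = 310°

310°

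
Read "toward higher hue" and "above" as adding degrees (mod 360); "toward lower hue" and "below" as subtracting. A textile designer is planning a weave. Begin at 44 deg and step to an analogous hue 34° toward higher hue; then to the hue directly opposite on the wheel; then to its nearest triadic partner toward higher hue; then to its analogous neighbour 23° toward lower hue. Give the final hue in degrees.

355°

44 + 34 = 78°   (analog 34° ↑)
78 + 180 = 258°   (complement)
258 + 120 = 378 → 378 − 360 = 18°   (triadic ↑)
18 − 23 = -5 → -5 + 360 = 355°   (analog 23° ↓)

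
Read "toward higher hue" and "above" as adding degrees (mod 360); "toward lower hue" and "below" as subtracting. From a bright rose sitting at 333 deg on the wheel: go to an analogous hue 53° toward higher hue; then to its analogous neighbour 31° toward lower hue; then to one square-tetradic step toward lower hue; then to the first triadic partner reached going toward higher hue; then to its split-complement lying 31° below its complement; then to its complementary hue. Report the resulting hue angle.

354°

analog 53° ↑ +53°: 333 + 53 = 386 → 386 − 360 = 26°
analog 31° ↓ −31°: 26 − 31 = -5 → -5 + 360 = 355°
square ↓ −90°: 355 − 90 = 265°
triadic ↑ +120°: 265 + 120 = 385 → 385 − 360 = 25°
split-comp 31° ↓ +149°: 25 + 149 = 174°
complement +180°: 174 + 180 = 354°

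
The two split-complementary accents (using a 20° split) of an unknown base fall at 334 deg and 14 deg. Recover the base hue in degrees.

The accents sit 20° either side of the complement, so the complement is their short-arc midpoint on the wheel.
Short-arc midpoint of 334° and 14°: 354°.
Base is 180° from the complement: 354 − 180 = 174°

174°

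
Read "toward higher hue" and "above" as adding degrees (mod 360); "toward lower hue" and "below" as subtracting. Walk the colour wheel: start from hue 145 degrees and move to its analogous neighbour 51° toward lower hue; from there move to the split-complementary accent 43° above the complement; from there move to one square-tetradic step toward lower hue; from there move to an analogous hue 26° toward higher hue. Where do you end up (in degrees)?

253°

analog 51° ↓ −51°: 145 − 51 = 94°
split-comp 43° ↑ +223°: 94 + 223 = 317°
square ↓ −90°: 317 − 90 = 227°
analog 26° ↑ +26°: 227 + 26 = 253°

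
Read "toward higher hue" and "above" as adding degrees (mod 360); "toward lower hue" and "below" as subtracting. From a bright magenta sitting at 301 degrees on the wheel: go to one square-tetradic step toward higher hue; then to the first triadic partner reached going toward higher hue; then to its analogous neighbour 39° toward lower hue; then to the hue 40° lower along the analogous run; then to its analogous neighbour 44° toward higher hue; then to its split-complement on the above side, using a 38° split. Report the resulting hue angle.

334°

square ↑ +90°: 301 + 90 = 391 → 391 − 360 = 31°
triadic ↑ +120°: 31 + 120 = 151°
analog 39° ↓ −39°: 151 − 39 = 112°
analog 40° ↓ −40°: 112 − 40 = 72°
analog 44° ↑ +44°: 72 + 44 = 116°
split-comp 38° ↑ +218°: 116 + 218 = 334°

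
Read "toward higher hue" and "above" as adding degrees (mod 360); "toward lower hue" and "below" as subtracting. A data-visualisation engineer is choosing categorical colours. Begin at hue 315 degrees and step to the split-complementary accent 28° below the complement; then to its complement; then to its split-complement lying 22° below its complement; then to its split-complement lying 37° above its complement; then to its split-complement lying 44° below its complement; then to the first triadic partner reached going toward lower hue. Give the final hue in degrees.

318°

+152° (split-comp 28° ↓): 315 + 152 = 467 → 467 − 360 = 107°
+180° (complement): 107 + 180 = 287°
+158° (split-comp 22° ↓): 287 + 158 = 445 → 445 − 360 = 85°
+217° (split-comp 37° ↑): 85 + 217 = 302°
+136° (split-comp 44° ↓): 302 + 136 = 438 → 438 − 360 = 78°
−120° (triadic ↓): 78 − 120 = -42 → -42 + 360 = 318°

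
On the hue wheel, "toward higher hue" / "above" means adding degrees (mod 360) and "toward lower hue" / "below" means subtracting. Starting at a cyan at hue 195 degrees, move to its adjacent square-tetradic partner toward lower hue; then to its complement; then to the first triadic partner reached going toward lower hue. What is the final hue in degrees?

165°

195 − 90 = 105°   (square ↓)
105 + 180 = 285°   (complement)
285 − 120 = 165°   (triadic ↓)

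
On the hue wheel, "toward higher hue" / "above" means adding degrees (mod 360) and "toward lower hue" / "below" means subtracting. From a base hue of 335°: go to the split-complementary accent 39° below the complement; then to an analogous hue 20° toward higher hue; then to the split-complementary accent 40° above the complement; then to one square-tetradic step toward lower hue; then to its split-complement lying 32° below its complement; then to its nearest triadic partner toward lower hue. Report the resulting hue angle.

split-comp 39° ↓ +141°: 335 + 141 = 476 → 476 − 360 = 116°
analog 20° ↑ +20°: 116 + 20 = 136°
split-comp 40° ↑ +220°: 136 + 220 = 356°
square ↓ −90°: 356 − 90 = 266°
split-comp 32° ↓ +148°: 266 + 148 = 414 → 414 − 360 = 54°
triadic ↓ −120°: 54 − 120 = -66 → -66 + 360 = 294°

294°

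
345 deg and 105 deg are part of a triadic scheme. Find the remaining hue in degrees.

A triad places three hues 120° apart.
The full set through 105° is {105°, 225°, 345°}.
Given {105°, 345°}, the missing hue is 225°.

225°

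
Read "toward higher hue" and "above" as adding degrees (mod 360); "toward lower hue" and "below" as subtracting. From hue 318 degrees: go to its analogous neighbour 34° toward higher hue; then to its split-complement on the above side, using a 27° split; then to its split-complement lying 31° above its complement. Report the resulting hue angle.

50°

analog 34° ↑ +34°: 318 + 34 = 352°
split-comp 27° ↑ +207°: 352 + 207 = 559 → 559 − 360 = 199°
split-comp 31° ↑ +211°: 199 + 211 = 410 → 410 − 360 = 50°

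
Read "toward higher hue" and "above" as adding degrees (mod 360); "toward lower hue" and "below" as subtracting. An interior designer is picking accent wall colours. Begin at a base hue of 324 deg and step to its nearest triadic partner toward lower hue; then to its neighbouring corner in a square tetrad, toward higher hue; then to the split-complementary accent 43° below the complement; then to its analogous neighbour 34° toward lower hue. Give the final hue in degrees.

324 − 120 = 204°   (triadic ↓)
204 + 90 = 294°   (square ↑)
294 + 137 = 431 → 431 − 360 = 71°   (split-comp 43° ↓)
71 − 34 = 37°   (analog 34° ↓)

37°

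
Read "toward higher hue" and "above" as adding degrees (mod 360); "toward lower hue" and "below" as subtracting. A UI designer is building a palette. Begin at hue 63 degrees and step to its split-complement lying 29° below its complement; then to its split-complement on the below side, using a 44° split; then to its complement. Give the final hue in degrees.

63 + 151 = 214°   (split-comp 29° ↓)
214 + 136 = 350°   (split-comp 44° ↓)
350 + 180 = 530 → 530 − 360 = 170°   (complement)

170°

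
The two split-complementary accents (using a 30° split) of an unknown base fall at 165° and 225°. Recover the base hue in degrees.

The accents sit 30° either side of the complement, so the complement is their short-arc midpoint on the wheel.
Short-arc midpoint of 165° and 225°: 195°.
Base is 180° from the complement: 195 − 180 = 15°

15°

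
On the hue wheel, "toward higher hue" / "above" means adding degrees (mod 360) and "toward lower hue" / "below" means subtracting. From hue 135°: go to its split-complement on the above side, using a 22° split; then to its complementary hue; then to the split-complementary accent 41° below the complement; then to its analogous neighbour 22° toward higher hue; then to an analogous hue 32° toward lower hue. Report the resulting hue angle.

286°

+202° (split-comp 22° ↑): 135 + 202 = 337°
+180° (complement): 337 + 180 = 517 → 517 − 360 = 157°
+139° (split-comp 41° ↓): 157 + 139 = 296°
+22° (analog 22° ↑): 296 + 22 = 318°
−32° (analog 32° ↓): 318 − 32 = 286°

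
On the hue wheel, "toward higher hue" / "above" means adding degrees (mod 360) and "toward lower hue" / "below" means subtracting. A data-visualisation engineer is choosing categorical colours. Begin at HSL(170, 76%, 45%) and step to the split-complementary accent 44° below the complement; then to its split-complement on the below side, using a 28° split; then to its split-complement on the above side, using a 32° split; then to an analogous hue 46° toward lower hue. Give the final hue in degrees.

264°

+136° (split-comp 44° ↓): 170 + 136 = 306°
+152° (split-comp 28° ↓): 306 + 152 = 458 → 458 − 360 = 98°
+212° (split-comp 32° ↑): 98 + 212 = 310°
−46° (analog 46° ↓): 310 − 46 = 264°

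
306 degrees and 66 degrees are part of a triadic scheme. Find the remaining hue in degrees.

186°

A triad places three hues 120° apart.
The full set through 66° is {66°, 186°, 306°}.
Given {66°, 306°}, the missing hue is 186°.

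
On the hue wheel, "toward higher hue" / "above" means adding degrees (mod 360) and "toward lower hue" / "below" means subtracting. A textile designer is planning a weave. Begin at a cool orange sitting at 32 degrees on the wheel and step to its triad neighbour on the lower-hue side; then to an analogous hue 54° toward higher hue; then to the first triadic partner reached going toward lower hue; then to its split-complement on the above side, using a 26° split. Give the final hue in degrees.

triadic ↓ −120°: 32 − 120 = -88 → -88 + 360 = 272°
analog 54° ↑ +54°: 272 + 54 = 326°
triadic ↓ −120°: 326 − 120 = 206°
split-comp 26° ↑ +206°: 206 + 206 = 412 → 412 − 360 = 52°

52°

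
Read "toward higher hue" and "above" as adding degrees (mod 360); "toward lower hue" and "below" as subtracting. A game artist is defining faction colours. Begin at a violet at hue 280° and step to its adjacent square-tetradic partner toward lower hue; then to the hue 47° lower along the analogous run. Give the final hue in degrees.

square ↓ −90°: 280 − 90 = 190°
analog 47° ↓ −47°: 190 − 47 = 143°

143°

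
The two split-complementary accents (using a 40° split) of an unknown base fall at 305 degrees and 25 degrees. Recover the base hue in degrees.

165°

The accents sit 40° either side of the complement, so the complement is their short-arc midpoint on the wheel.
Short-arc midpoint of 305° and 25°: 345°.
Base is 180° from the complement: 345 − 180 = 165°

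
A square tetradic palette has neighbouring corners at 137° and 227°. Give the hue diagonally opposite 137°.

317°

A square tetradic scheme places four hues 90° apart; opposite corners are 180° apart.
137 + 180 = 317°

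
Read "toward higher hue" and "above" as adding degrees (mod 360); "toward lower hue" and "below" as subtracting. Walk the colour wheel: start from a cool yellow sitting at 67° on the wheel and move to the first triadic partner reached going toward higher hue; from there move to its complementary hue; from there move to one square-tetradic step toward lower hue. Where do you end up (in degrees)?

277°

67 + 120 = 187°   (triadic ↑)
187 + 180 = 367 → 367 − 360 = 7°   (complement)
7 − 90 = -83 → -83 + 360 = 277°   (square ↓)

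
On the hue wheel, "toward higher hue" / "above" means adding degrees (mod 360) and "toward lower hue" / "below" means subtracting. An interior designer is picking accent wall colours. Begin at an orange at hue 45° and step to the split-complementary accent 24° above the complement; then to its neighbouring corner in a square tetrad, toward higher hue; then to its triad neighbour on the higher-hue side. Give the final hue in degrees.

+204° (split-comp 24° ↑): 45 + 204 = 249°
+90° (square ↑): 249 + 90 = 339°
+120° (triadic ↑): 339 + 120 = 459 → 459 − 360 = 99°

99°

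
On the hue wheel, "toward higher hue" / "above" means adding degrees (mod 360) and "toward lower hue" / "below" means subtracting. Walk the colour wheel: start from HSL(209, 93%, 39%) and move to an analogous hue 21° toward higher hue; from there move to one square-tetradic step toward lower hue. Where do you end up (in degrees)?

140°

+21° (analog 21° ↑): 209 + 21 = 230°
−90° (square ↓): 230 − 90 = 140°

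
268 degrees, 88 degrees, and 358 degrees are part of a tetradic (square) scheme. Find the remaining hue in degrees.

178°

A square tetradic scheme places four hues every 90°.
The full set through 88° is {88°, 178°, 268°, 358°}.
Given {88°, 268°, 358°}, the missing hue is 178°.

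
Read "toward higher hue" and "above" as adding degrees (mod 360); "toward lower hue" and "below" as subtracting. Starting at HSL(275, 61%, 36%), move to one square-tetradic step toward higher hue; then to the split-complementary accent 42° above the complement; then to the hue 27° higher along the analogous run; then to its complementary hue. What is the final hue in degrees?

square ↑ +90°: 275 + 90 = 365 → 365 − 360 = 5°
split-comp 42° ↑ +222°: 5 + 222 = 227°
analog 27° ↑ +27°: 227 + 27 = 254°
complement +180°: 254 + 180 = 434 → 434 − 360 = 74°

74°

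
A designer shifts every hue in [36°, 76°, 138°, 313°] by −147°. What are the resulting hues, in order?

249°, 289°, 351°, 166°

36 − 147 = -111 → -111 + 360 = 249°
76 − 147 = -71 → -71 + 360 = 289°
138 − 147 = -9 → -9 + 360 = 351°
313 − 147 = 166°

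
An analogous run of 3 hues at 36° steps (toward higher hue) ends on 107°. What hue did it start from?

2 steps of 36° (toward higher hue) give a net shift of +72°.
Start = end − shift: 107 − 72 = 35°

35°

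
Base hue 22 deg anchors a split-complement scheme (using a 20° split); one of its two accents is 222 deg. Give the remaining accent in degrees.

182°

Split-complementary hues sit 20° either side of the complement.
Complement of the base 22°: 22 + 180 = 202°
The given accent 222° is 20° one side of 202°; the other accent sits 20° the other side: 202 − 20 = 182°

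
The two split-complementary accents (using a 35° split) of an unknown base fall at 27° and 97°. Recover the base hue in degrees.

The accents sit 35° either side of the complement, so the complement is their short-arc midpoint on the wheel.
Short-arc midpoint of 27° and 97°: 62°.
Base is 180° from the complement: 62 − 180 = -118 → -118 + 360 = 242°

242°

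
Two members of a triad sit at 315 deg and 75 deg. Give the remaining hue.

195°

A triad spaces three hues 120° apart.
The full set is {75°, 195°, 315°}.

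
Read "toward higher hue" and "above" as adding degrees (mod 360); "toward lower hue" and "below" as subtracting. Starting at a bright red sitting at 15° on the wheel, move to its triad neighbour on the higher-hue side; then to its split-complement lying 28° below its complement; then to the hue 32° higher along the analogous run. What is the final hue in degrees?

15 + 120 = 135°   (triadic ↑)
135 + 152 = 287°   (split-comp 28° ↓)
287 + 32 = 319°   (analog 32° ↑)

319°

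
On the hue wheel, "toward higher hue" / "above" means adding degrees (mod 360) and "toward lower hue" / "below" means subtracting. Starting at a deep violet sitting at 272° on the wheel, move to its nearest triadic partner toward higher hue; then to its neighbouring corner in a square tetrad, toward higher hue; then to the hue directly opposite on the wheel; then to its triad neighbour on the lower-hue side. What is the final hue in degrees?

272 + 120 = 392 → 392 − 360 = 32°   (triadic ↑)
32 + 90 = 122°   (square ↑)
122 + 180 = 302°   (complement)
302 − 120 = 182°   (triadic ↓)

182°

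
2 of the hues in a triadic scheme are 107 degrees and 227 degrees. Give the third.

A triad places three hues 120° apart.
The full set through 107° is {107°, 227°, 347°}.
Given {107°, 227°}, the missing hue is 347°.

347°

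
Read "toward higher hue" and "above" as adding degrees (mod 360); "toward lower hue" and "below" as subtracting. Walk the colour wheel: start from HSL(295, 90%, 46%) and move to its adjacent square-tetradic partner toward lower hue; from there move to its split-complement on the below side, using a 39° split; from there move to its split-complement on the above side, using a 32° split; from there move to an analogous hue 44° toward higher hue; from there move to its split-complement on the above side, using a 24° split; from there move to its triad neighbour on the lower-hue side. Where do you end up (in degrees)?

326°

295 − 90 = 205°   (square ↓)
205 + 141 = 346°   (split-comp 39° ↓)
346 + 212 = 558 → 558 − 360 = 198°   (split-comp 32° ↑)
198 + 44 = 242°   (analog 44° ↑)
242 + 204 = 446 → 446 − 360 = 86°   (split-comp 24° ↑)
86 − 120 = -34 → -34 + 360 = 326°   (triadic ↓)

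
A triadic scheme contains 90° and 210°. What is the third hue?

A triad spaces three hues 120° apart.
The full set is {90°, 210°, 330°}.

330°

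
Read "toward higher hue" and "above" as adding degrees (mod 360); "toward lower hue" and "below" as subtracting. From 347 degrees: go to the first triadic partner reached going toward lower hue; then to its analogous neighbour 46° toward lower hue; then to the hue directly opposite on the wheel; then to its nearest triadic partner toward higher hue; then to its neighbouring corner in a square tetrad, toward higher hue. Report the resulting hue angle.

211°

−120° (triadic ↓): 347 − 120 = 227°
−46° (analog 46° ↓): 227 − 46 = 181°
+180° (complement): 181 + 180 = 361 → 361 − 360 = 1°
+120° (triadic ↑): 1 + 120 = 121°
+90° (square ↑): 121 + 90 = 211°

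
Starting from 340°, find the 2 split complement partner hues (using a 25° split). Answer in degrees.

135° and 185°

Split-complementary hues sit 25° either side of the complement.
Complement of 340°: 340 + 180 = 520 → 520 − 360 = 160°
160 − 25 = 135°
160 + 25 = 185°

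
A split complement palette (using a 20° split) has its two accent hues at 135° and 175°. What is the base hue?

The accents sit 20° either side of the complement, so the complement is their short-arc midpoint on the wheel.
Short-arc midpoint of 135° and 175°: 155°.
Base is 180° from the complement: 155 − 180 = -25 → -25 + 360 = 335°

335°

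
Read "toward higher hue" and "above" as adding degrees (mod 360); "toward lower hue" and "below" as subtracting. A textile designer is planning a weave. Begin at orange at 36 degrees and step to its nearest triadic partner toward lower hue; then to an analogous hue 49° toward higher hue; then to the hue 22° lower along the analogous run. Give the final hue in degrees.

triadic ↓ −120°: 36 − 120 = -84 → -84 + 360 = 276°
analog 49° ↑ +49°: 276 + 49 = 325°
analog 22° ↓ −22°: 325 − 22 = 303°

303°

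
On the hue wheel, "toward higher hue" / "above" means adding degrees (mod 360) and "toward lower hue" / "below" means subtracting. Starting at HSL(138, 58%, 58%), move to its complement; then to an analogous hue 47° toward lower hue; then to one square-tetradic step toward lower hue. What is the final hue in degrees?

138 + 180 = 318°   (complement)
318 − 47 = 271°   (analog 47° ↓)
271 − 90 = 181°   (square ↓)

181°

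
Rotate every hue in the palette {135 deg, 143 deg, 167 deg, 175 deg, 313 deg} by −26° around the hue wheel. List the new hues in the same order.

109°, 117°, 141°, 149°, 287°

135 − 26 = 109°
143 − 26 = 117°
167 − 26 = 141°
175 − 26 = 149°
313 − 26 = 287°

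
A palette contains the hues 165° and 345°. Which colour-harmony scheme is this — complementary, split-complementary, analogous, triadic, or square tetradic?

complementary

Sort the hues: 165°, 345°.
Successive gaps around the wheel: 180°, 180°.
Two hues 180° apart are complementary.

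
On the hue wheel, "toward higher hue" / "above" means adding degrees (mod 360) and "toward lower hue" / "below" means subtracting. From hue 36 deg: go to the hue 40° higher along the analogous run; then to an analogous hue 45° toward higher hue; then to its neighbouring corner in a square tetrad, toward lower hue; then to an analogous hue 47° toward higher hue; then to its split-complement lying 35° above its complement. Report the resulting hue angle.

analog 40° ↑ +40°: 36 + 40 = 76°
analog 45° ↑ +45°: 76 + 45 = 121°
square ↓ −90°: 121 − 90 = 31°
analog 47° ↑ +47°: 31 + 47 = 78°
split-comp 35° ↑ +215°: 78 + 215 = 293°

293°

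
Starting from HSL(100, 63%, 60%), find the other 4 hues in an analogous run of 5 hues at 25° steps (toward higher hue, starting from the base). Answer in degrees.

Analogous hues sit every 25° along the wheel.
100 + 25 = 125°
100 + 50 = 150°
100 + 75 = 175°
100 + 100 = 200°

125°, 150°, 175°, 200°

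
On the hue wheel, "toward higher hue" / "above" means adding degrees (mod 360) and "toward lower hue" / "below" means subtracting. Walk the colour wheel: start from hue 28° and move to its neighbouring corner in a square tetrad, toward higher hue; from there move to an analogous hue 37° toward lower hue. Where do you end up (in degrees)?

+90° (square ↑): 28 + 90 = 118°
−37° (analog 37° ↓): 118 − 37 = 81°

81°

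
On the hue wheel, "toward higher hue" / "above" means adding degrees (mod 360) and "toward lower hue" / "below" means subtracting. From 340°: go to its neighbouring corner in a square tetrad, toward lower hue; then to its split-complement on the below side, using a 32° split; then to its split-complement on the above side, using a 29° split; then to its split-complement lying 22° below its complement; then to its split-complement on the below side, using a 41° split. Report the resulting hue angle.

184°

square ↓ −90°: 340 − 90 = 250°
split-comp 32° ↓ +148°: 250 + 148 = 398 → 398 − 360 = 38°
split-comp 29° ↑ +209°: 38 + 209 = 247°
split-comp 22° ↓ +158°: 247 + 158 = 405 → 405 − 360 = 45°
split-comp 41° ↓ +139°: 45 + 139 = 184°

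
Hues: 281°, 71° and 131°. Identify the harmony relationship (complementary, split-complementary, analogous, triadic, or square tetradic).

Sort the hues: 71°, 131°, 281°.
Successive gaps around the wheel: 60°, 150°, 150°.
Two 150° gaps and one 60° gap — a base hue opposite a pair of accents 30° either side of its complement — is the split-complementary pattern.

split-complementary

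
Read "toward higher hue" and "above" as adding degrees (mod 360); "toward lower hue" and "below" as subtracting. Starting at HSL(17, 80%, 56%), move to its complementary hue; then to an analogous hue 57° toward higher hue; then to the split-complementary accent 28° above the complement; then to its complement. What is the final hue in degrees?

+180° (complement): 17 + 180 = 197°
+57° (analog 57° ↑): 197 + 57 = 254°
+208° (split-comp 28° ↑): 254 + 208 = 462 → 462 − 360 = 102°
+180° (complement): 102 + 180 = 282°

282°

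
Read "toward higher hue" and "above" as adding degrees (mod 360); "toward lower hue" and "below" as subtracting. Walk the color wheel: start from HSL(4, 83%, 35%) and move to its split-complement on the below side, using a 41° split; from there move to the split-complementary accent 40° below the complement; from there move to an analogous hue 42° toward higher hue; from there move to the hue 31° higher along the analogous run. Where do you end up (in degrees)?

4 + 139 = 143°   (split-comp 41° ↓)
143 + 140 = 283°   (split-comp 40° ↓)
283 + 42 = 325°   (analog 42° ↑)
325 + 31 = 356°   (analog 31° ↑)

356°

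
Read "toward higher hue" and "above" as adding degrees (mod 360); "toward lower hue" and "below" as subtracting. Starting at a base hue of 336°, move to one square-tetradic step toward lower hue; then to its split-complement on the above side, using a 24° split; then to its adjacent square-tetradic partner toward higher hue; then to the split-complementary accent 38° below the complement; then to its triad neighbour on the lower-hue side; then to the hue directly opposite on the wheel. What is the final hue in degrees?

336 − 90 = 246°   (square ↓)
246 + 204 = 450 → 450 − 360 = 90°   (split-comp 24° ↑)
90 + 90 = 180°   (square ↑)
180 + 142 = 322°   (split-comp 38° ↓)
322 − 120 = 202°   (triadic ↓)
202 + 180 = 382 → 382 − 360 = 22°   (complement)

22°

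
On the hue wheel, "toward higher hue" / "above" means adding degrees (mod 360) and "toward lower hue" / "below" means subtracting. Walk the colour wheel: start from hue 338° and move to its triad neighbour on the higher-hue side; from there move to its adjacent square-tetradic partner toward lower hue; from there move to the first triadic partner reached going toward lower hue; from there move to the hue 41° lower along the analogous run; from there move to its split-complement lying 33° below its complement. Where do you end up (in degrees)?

354°

triadic ↑ +120°: 338 + 120 = 458 → 458 − 360 = 98°
square ↓ −90°: 98 − 90 = 8°
triadic ↓ −120°: 8 − 120 = -112 → -112 + 360 = 248°
analog 41° ↓ −41°: 248 − 41 = 207°
split-comp 33° ↓ +147°: 207 + 147 = 354°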